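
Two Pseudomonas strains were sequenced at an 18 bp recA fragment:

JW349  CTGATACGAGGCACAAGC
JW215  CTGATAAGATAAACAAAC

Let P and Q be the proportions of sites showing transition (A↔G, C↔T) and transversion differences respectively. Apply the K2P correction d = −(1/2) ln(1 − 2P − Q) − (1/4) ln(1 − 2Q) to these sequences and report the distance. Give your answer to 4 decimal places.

0.3476

Differing sites — 7:C/A (Tv); 10:G/T (Tv); 11:G/A (Ti); 12:C/A (Tv); 17:G/A (Ti).
Of the 5 differences, 2 transitions and 3 transversions over 18 sites: P = 2/18 = 0.111111, Q = 3/18 = 0.166667.
d = −0.5·ln(0.611111) − 0.25·ln(0.666666) = −0.5·(-0.492477) − 0.25·(-0.405466) = 0.3476.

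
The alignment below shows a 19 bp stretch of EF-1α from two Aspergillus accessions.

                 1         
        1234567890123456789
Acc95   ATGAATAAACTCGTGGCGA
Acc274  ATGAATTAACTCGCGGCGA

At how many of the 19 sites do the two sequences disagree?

Mismatches occur at site 7 (A↔T), site 14 (T↔C).
That gives 2 mismatches out of 19 aligned sites, so the Hamming distance is 2.

2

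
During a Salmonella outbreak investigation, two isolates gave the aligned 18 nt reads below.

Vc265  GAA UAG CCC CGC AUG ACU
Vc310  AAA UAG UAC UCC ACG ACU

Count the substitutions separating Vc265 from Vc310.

Mismatches occur at site 1 (G/A), site 7 (C/U), site 8 (C/A), site 10 (C/U), site 11 (G/C), site 14 (U/C).
That gives 6 mismatches out of 18 aligned sites, so the Hamming distance is 6.

6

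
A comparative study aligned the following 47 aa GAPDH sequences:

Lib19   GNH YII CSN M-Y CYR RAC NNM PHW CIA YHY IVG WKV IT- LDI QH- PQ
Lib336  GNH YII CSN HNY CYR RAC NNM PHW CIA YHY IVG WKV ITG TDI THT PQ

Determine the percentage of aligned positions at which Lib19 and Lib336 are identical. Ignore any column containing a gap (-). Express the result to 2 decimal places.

93.18%

Excluding the 3 gap columns leaves 44 comparable sites.
Differing sites — 10:M/H; 40:L/T; 43:Q/T.
41 of the 44 comparable sites match, so the percent identity is 41/44 × 100 = 93.18%.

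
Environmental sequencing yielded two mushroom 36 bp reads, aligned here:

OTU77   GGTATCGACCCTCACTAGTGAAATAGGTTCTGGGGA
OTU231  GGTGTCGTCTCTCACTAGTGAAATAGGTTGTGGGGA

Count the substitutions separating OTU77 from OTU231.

4

The sequences differ at positions 4 (A/G), 8 (A/T), 10 (C/T), 30 (C/G).
That gives 4 mismatches out of 36 aligned sites, so the Hamming distance is 4.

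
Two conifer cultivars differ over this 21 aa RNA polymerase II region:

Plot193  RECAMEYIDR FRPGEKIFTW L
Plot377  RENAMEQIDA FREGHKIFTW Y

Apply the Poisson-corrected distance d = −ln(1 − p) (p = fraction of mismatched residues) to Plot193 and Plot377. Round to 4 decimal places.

0.3365

Differing sites — 3:C/N; 7:Y/Q; 10:R/A; 13:P/E; 15:E/H; 21:L/Y.
p = 6/21 = 0.285714.
d = −ln(1 − 0.285714) = −ln(0.714286) = 0.3365.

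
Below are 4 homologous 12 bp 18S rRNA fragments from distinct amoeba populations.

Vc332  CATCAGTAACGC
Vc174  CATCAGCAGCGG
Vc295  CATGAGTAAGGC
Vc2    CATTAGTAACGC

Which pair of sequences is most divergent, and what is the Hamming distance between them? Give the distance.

Pairwise Hamming distances:
  Vc332 vs Vc174: 3
  Vc332 vs Vc295: 2
  Vc332 vs Vc2: 1
  Vc174 vs Vc295: 5
  Vc174 vs Vc2: 4
  Vc295 vs Vc2: 2
The largest is 5, between Vc174 and Vc295.

5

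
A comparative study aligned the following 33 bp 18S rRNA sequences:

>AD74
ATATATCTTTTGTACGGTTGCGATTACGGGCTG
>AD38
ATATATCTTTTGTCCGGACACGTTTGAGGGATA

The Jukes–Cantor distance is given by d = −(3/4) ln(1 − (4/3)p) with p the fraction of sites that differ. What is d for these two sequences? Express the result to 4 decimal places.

Mismatches occur at site 14 (A→C), site 18 (T→A), site 19 (T→C), site 20 (G→A), site 23 (A→T), site 26 (A→G), site 27 (C→A), site 31 (C→A), site 33 (G→A).
p = 9/33 = 0.272727.
d = −0.75 · ln(1 − (4/3)·0.272727) = −0.75 · ln(0.636364) = −0.75 · (-0.451985) = 0.3390.

0.3390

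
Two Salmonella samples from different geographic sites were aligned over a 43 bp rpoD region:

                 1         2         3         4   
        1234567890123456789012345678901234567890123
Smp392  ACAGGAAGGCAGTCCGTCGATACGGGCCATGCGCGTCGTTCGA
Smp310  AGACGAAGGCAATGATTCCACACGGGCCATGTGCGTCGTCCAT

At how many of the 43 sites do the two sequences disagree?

12

Mismatches occur at site 2 (C↔G), site 4 (G↔C), site 12 (G↔A), site 14 (C↔G), site 15 (C↔A), site 16 (G↔T), site 19 (G↔C), site 21 (T↔C), site 32 (C↔T), site 40 (T↔C), site 42 (G↔A), site 43 (A↔T).
That gives 12 mismatches out of 43 aligned sites, so the Hamming distance is 12.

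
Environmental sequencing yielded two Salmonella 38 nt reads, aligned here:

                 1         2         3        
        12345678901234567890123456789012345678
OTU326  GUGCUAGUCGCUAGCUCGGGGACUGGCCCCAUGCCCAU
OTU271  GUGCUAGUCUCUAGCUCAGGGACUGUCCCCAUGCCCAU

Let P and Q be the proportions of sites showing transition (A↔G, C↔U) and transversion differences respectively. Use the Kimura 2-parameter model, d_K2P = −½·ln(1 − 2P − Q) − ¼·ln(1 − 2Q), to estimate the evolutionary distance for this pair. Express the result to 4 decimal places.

0.0834

Differing sites — 10:G/U (Tv); 18:G/A (Ti); 26:G/U (Tv).
Of the 3 differences, 1 transition and 2 transversions over 38 sites: P = 1/38 = 0.026316, Q = 2/38 = 0.052632.
d = −0.5·ln(0.894736) − 0.25·ln(0.894736) = −0.5·(-0.111227) − 0.25·(-0.111227) = 0.0834.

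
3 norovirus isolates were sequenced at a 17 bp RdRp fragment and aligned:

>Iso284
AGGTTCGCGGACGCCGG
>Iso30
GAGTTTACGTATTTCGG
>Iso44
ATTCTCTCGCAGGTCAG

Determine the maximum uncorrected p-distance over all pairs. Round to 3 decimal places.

0.588

Pairwise Hamming distances:
  Iso284 vs Iso30: 8
  Iso284 vs Iso44: 8
  Iso30 vs Iso44: 10
The largest is 10 mismatches, between Iso30 and Iso44; p = 10/17 = 0.588.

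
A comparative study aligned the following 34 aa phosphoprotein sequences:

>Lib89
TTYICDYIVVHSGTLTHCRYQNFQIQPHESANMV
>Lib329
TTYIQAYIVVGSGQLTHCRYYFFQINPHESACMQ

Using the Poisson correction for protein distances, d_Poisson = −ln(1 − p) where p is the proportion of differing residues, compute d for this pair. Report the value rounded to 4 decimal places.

Mismatches occur at site 5 (C↔Q), site 6 (D↔A), site 11 (H↔G), site 14 (T↔Q), site 21 (Q↔Y), site 22 (N↔F), site 26 (Q↔N), site 32 (N↔C), site 34 (V↔Q).
p = 9/34 = 0.264706.
d = −ln(1 − 0.264706) = −ln(0.735294) = 0.3075.

0.3075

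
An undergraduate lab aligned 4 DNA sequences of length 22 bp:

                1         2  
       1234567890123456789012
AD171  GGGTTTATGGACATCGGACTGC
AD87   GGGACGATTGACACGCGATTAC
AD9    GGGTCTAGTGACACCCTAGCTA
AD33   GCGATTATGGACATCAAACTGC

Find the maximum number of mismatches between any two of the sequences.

12

Pairwise Hamming distances:
  AD171 vs AD87: 9
  AD171 vs AD9: 10
  AD171 vs AD33: 4
  AD87 vs AD9: 9
  AD87 vs AD33: 10
  AD9 vs AD33: 12
The largest is 12, between AD9 and AD33.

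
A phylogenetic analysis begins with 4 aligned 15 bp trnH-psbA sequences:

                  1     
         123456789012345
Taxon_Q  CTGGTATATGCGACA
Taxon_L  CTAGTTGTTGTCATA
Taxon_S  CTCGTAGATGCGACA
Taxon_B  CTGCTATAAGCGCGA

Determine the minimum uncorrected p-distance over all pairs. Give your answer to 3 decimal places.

0.133

Pairwise Hamming distances:
  Taxon_Q vs Taxon_L: 7
  Taxon_Q vs Taxon_S: 2
  Taxon_Q vs Taxon_B: 4
  Taxon_L vs Taxon_S: 6
  Taxon_L vs Taxon_B: 10
  Taxon_S vs Taxon_B: 6
The smallest is 2 mismatches, between Taxon_Q and Taxon_S; p = 2/15 = 0.133.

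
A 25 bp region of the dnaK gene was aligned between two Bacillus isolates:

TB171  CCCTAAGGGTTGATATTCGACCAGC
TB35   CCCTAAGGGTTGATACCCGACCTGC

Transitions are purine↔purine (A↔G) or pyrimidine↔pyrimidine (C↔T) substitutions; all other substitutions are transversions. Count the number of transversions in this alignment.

The sequences differ at positions 16 (T/C, transition), 17 (T/C, transition), 23 (A/T, transversion).
Of the 3 differences, 2 transitions and 1 transversion, so the answer is 1.

1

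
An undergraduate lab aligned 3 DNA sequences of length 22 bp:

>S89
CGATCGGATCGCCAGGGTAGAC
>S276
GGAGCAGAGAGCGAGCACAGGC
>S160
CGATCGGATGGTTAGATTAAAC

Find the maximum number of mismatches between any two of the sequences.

12

Pairwise Hamming distances:
  S89 vs S276: 10
  S89 vs S160: 6
  S276 vs S160: 12
The largest is 12, between S276 and S160.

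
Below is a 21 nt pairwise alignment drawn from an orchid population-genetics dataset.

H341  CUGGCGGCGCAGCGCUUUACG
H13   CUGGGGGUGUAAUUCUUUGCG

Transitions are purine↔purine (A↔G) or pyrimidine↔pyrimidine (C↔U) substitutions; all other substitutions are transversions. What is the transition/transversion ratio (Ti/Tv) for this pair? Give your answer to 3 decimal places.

2.500

Differing sites — 5:C/G (Tv); 8:C/U (Ti); 10:C/U (Ti); 12:G/A (Ti); 13:C/U (Ti); 14:G/U (Tv); 19:A/G (Ti).
Of the 7 differences, 5 transitions and 2 transversions, so Ti/Tv = 5/2 = 2.500.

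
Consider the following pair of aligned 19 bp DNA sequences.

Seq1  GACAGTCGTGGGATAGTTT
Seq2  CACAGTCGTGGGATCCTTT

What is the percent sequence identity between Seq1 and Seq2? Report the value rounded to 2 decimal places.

84.21%

Differing sites — 1:G/C; 15:A/C; 16:G/C.
16 of the 19 sites match, so the percent identity is 16/19 × 100 = 84.21%.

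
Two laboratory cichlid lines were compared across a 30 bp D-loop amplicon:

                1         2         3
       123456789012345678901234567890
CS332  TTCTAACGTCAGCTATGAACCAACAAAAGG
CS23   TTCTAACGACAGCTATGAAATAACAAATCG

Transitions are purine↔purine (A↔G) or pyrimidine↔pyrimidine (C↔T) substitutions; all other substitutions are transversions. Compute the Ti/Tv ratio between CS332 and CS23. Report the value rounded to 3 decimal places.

0.250

The sequences differ at positions 9 (T/A, transversion), 20 (C/A, transversion), 21 (C/T, transition), 28 (A/T, transversion), 29 (G/C, transversion).
Of the 5 differences, 1 transition and 4 transversions, so Ti/Tv = 1/4 = 0.250.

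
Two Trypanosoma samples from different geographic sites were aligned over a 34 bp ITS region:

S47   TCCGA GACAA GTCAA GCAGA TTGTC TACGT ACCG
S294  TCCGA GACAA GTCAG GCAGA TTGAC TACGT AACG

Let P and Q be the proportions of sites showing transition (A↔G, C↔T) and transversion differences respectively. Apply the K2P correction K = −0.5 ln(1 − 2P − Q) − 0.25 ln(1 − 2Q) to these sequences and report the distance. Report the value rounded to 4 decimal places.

Mismatches occur at site 15 (A→G, transition), site 24 (T→A, transversion), site 32 (C→A, transversion).
Of the 3 differences, 1 transition and 2 transversions over 34 sites: P = 1/34 = 0.029412, Q = 2/34 = 0.058824.
d = −0.5·ln(0.882352) − 0.25·ln(0.882352) = −0.5·(-0.125164) − 0.25·(-0.125164) = 0.0939.

0.0939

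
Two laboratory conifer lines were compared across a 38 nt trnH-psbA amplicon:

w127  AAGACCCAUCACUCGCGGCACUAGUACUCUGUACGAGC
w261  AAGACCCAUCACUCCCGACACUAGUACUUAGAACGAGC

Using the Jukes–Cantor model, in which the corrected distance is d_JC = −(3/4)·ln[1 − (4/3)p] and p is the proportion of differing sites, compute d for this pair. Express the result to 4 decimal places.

The sequences differ at positions 15 (G/C), 18 (G/A), 29 (C/U), 30 (U/A), 32 (U/A).
p = 5/38 = 0.131579.
d = −0.75 · ln(1 − (4/3)·0.131579) = −0.75 · ln(0.824561) = −0.75 · (-0.192904) = 0.1447.

0.1447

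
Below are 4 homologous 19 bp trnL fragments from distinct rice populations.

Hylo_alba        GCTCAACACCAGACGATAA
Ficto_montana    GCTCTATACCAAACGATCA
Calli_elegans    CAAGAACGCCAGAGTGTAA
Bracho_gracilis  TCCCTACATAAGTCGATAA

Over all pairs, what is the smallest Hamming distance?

4

Pairwise Hamming distances:
  Hylo_alba vs Ficto_montana: 4
  Hylo_alba vs Calli_elegans: 8
  Hylo_alba vs Bracho_gracilis: 6
  Ficto_montana vs Calli_elegans: 12
  Ficto_montana vs Bracho_gracilis: 8
  Calli_elegans vs Bracho_gracilis: 12
The smallest is 4, between Hylo_alba and Ficto_montana.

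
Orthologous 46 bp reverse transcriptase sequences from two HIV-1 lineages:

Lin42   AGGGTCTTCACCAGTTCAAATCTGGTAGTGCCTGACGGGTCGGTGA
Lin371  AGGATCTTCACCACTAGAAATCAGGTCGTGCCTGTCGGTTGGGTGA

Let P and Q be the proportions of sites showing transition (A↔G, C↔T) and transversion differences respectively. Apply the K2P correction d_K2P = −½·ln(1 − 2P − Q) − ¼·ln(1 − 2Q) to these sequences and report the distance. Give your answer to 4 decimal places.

0.2294

Differing sites — 4:G/A (Ti); 14:G/C (Tv); 16:T/A (Tv); 17:C/G (Tv); 23:T/A (Tv); 27:A/C (Tv); 35:A/T (Tv); 39:G/T (Tv); 41:C/G (Tv).
Of the 9 differences, 1 transition and 8 transversions over 46 sites: P = 1/46 = 0.021739, Q = 8/46 = 0.173913.
d = −0.5·ln(0.782609) − 0.25·ln(0.652174) = −0.5·(-0.245122) − 0.25·(-0.427444) = 0.2294.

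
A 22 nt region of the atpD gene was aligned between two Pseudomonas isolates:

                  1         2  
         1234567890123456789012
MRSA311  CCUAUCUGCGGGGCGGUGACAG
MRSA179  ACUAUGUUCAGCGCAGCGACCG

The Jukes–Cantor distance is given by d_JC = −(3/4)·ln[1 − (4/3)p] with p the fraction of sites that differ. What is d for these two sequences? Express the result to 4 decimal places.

0.4975

Differing sites — 1:C/A; 6:C/G; 8:G/U; 10:G/A; 12:G/C; 15:G/A; 17:U/C; 21:A/C.
p = 8/22 = 0.363636.
d = −0.75 · ln(1 − (4/3)·0.363636) = −0.75 · ln(0.515152) = −0.75 · (-0.663293) = 0.4975.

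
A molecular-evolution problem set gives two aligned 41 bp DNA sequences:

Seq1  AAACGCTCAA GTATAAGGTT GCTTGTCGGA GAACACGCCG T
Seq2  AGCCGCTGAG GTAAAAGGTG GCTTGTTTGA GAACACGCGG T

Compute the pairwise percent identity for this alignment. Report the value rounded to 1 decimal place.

78.0%

Mismatches occur at site 2 (A/G), site 3 (A/C), site 8 (C/G), site 10 (A/G), site 14 (T/A), site 20 (T/G), site 27 (C/T), site 28 (G/T), site 39 (C/G).
32 of the 41 sites match, so the percent identity is 32/41 × 100 = 78.0%.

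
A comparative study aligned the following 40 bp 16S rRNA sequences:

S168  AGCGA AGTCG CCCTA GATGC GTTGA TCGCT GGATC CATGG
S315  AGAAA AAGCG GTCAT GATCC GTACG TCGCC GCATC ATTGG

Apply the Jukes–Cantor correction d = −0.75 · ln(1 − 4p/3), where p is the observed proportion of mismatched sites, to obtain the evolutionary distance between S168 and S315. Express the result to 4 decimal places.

0.5716

Mismatches occur at site 3 (C↔A), site 4 (G↔A), site 7 (G↔A), site 8 (T↔G), site 11 (C↔G), site 12 (C↔T), site 14 (T↔A), site 15 (A↔T), site 19 (G↔C), site 23 (T↔A), site 24 (G↔C), site 25 (A↔G), site 30 (T↔C), site 32 (G↔C), site 36 (C↔A), site 37 (A↔T).
p = 16/40 = 0.400000.
d = −0.75 · ln(1 − (4/3)·0.400000) = −0.75 · ln(0.466667) = −0.75 · (-0.762139) = 0.5716.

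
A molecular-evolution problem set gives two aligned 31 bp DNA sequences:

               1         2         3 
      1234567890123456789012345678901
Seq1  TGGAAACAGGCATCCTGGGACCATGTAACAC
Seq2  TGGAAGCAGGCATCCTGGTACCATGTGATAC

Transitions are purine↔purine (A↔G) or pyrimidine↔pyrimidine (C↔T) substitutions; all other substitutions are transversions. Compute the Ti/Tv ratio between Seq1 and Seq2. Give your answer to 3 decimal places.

3.000

Differing sites — 6:A/G (Ti); 19:G/T (Tv); 27:A/G (Ti); 29:C/T (Ti).
Of the 4 differences, 3 transitions and 1 transversion, so Ti/Tv = 3/1 = 3.000.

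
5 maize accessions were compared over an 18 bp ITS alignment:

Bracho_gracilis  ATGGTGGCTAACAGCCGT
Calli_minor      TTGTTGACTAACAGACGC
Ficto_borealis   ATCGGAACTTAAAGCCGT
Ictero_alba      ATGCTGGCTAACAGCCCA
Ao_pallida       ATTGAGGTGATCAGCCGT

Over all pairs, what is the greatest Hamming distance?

Pairwise Hamming distances:
  Bracho_gracilis vs Calli_minor: 5
  Bracho_gracilis vs Ficto_borealis: 6
  Bracho_gracilis vs Ictero_alba: 3
  Bracho_gracilis vs Ao_pallida: 5
  Calli_minor vs Ficto_borealis: 9
  Calli_minor vs Ictero_alba: 6
  Calli_minor vs Ao_pallida: 10
  Ficto_borealis vs Ictero_alba: 9
  Ficto_borealis vs Ao_pallida: 9
  Ictero_alba vs Ao_pallida: 8
The largest is 10, between Calli_minor and Ao_pallida.

10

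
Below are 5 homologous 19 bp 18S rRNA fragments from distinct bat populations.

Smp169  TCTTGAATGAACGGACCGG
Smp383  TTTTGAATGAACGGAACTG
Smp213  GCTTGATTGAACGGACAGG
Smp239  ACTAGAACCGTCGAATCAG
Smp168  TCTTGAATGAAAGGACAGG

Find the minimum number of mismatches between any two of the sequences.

Pairwise Hamming distances:
  Smp169 vs Smp383: 3
  Smp169 vs Smp213: 3
  Smp169 vs Smp239: 9
  Smp169 vs Smp168: 2
  Smp383 vs Smp213: 6
  Smp383 vs Smp239: 10
  Smp383 vs Smp168: 5
  Smp213 vs Smp239: 11
  Smp213 vs Smp168: 3
  Smp239 vs Smp168: 11
The smallest is 2, between Smp169 and Smp168.

2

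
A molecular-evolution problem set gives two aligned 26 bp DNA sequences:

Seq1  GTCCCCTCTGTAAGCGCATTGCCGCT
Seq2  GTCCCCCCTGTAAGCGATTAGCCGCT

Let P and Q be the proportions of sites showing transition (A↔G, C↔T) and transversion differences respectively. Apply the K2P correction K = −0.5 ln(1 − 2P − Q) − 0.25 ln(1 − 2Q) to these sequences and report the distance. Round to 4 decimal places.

0.1724

Differing sites — 7:T/C (Ti); 17:C/A (Tv); 18:A/T (Tv); 20:T/A (Tv).
Of the 4 differences, 1 transition and 3 transversions over 26 sites: P = 1/26 = 0.038462, Q = 3/26 = 0.115385.
d = −0.5·ln(0.807691) − 0.25·ln(0.769230) = −0.5·(-0.213576) − 0.25·(-0.262365) = 0.1724.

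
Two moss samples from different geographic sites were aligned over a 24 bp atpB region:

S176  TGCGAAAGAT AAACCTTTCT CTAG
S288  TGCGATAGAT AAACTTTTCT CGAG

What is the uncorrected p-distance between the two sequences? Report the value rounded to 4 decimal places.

0.1250

Differing sites — 6:A/T; 15:C/T; 22:T/G.
There are 3 differences over 24 sites, so p = 3/24 = 0.1250.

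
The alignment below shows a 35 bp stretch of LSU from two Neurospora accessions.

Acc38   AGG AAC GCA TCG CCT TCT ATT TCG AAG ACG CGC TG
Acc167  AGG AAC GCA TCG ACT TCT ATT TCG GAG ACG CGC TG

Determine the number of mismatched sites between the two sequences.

Differing sites — 13:C/A; 25:A/G.
That gives 2 mismatches out of 35 aligned sites, so the Hamming distance is 2.

2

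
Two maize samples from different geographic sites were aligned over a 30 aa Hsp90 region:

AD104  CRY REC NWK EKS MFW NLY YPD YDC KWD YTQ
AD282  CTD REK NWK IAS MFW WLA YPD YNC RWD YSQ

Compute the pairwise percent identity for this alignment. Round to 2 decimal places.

66.67%

Mismatches occur at site 2 (R→T), site 3 (Y→D), site 6 (C→K), site 10 (E→I), site 11 (K→A), site 16 (N→W), site 18 (Y→A), site 23 (D→N), site 25 (K→R), site 29 (T→S).
20 of the 30 sites match, so the percent identity is 20/30 × 100 = 66.67%.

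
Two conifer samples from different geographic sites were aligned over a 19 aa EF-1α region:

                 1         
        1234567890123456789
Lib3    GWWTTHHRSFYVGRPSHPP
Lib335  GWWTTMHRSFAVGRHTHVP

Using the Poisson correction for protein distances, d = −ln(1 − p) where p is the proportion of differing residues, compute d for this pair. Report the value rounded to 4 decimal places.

0.3054

Mismatches occur at site 6 (H→M), site 11 (Y→A), site 15 (P→H), site 16 (S→T), site 18 (P→V).
p = 5/19 = 0.263158.
d = −ln(1 − 0.263158) = −ln(0.736842) = 0.3054.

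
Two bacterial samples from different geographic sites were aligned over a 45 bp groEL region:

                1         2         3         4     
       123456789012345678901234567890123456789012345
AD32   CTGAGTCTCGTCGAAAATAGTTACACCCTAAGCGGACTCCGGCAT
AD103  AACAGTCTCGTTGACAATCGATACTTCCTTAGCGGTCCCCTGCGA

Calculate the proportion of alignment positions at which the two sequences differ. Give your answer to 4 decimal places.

Mismatches occur at site 1 (C/A), site 2 (T/A), site 3 (G/C), site 12 (C/T), site 15 (A/C), site 19 (A/C), site 21 (T/A), site 25 (A/T), site 26 (C/T), site 30 (A/T), site 36 (A/T), site 38 (T/C), site 41 (G/T), site 44 (A/G), site 45 (T/A).
There are 15 differences over 45 sites, so p = 15/45 = 0.3333.

0.3333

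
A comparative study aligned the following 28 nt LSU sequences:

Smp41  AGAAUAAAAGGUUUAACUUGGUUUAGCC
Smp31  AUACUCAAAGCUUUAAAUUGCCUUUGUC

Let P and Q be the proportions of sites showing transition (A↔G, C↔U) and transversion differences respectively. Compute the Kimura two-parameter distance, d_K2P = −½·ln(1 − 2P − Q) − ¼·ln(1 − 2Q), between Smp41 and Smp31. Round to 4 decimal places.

The sequences differ at positions 2 (G/U, transversion), 4 (A/C, transversion), 6 (A/C, transversion), 11 (G/C, transversion), 17 (C/A, transversion), 21 (G/C, transversion), 22 (U/C, transition), 25 (A/U, transversion), 27 (C/U, transition).
Of the 9 differences, 2 transitions and 7 transversions over 28 sites: P = 2/28 = 0.071429, Q = 7/28 = 0.250000.
d = −0.5·ln(0.607142) − 0.25·ln(0.500000) = −0.5·(-0.498993) − 0.25·(-0.693147) = 0.4228.

0.4228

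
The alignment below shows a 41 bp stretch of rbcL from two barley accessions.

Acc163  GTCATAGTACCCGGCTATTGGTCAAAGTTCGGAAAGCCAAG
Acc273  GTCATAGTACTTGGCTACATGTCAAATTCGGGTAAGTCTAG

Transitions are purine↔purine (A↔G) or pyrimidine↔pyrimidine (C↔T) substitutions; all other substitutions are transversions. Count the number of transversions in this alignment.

Mismatches occur at site 11 (C→T, transition), site 12 (C→T, transition), site 18 (T→C, transition), site 19 (T→A, transversion), site 20 (G→T, transversion), site 27 (G→T, transversion), site 29 (T→C, transition), site 30 (C→G, transversion), site 33 (A→T, transversion), site 37 (C→T, transition), site 39 (A→T, transversion).
Of the 11 differences, 5 transitions and 6 transversions, so the answer is 6.

6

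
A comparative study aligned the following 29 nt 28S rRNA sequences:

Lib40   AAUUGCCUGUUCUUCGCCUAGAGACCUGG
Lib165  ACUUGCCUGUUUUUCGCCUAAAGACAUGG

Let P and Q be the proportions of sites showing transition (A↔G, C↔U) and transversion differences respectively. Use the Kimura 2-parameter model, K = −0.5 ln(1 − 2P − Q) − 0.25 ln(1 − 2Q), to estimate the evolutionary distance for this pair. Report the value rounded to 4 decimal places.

0.1530

The sequences differ at positions 2 (A/C, transversion), 12 (C/U, transition), 21 (G/A, transition), 26 (C/A, transversion).
Of the 4 differences, 2 transitions and 2 transversions over 29 sites: P = 2/29 = 0.068966, Q = 2/29 = 0.068966.
d = −0.5·ln(0.793102) − 0.25·ln(0.862068) = −0.5·(-0.231803) − 0.25·(-0.148421) = 0.1530.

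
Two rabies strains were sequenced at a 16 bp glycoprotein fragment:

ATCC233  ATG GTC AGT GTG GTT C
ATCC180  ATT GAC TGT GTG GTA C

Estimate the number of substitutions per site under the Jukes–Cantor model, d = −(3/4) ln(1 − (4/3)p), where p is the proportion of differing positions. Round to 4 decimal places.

The sequences differ at positions 3 (G/T), 5 (T/A), 7 (A/T), 15 (T/A).
p = 4/16 = 0.250000.
d = −0.75 · ln(1 − (4/3)·0.250000) = −0.75 · ln(0.666667) = −0.75 · (-0.405465) = 0.3041.

0.3041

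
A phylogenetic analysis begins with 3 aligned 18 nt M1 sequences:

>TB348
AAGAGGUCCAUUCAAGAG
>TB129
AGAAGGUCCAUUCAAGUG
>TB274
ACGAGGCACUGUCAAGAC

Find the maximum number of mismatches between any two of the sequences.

8

Pairwise Hamming distances:
  TB348 vs TB129: 3
  TB348 vs TB274: 6
  TB129 vs TB274: 8
The largest is 8, between TB129 and TB274.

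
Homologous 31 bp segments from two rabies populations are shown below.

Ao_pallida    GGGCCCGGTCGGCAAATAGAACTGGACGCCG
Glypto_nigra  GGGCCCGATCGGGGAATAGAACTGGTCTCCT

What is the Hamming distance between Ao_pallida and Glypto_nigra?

Mismatches occur at site 8 (G↔A), site 13 (C↔G), site 14 (A↔G), site 26 (A↔T), site 28 (G↔T), site 31 (G↔T).
That gives 6 mismatches out of 31 aligned sites, so the Hamming distance is 6.

6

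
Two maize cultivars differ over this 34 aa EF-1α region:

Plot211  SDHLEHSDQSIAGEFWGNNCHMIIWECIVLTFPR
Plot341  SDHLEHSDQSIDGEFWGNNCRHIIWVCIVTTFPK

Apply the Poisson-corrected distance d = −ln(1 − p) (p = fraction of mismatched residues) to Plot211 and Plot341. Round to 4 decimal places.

Differing sites — 12:A/D; 21:H/R; 22:M/H; 26:E/V; 30:L/T; 34:R/K.
p = 6/34 = 0.176471.
d = −ln(1 − 0.176471) = −ln(0.823529) = 0.1942.

0.1942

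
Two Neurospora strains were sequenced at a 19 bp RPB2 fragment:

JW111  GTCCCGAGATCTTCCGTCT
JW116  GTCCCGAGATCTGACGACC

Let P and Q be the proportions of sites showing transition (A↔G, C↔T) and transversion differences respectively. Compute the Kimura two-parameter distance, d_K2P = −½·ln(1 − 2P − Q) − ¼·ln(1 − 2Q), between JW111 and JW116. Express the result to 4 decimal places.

0.2476

Differing sites — 13:T/G (Tv); 14:C/A (Tv); 17:T/A (Tv); 19:T/C (Ti).
Of the 4 differences, 1 transition and 3 transversions over 19 sites: P = 1/19 = 0.052632, Q = 3/19 = 0.157895.
d = −0.5·ln(0.736841) − 0.25·ln(0.684210) = −0.5·(-0.305383) − 0.25·(-0.379490) = 0.2476.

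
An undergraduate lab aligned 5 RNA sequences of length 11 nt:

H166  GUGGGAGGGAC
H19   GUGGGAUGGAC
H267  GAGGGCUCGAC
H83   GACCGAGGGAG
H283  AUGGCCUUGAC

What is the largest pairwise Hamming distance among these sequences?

Pairwise Hamming distances:
  H166 vs H19: 1
  H166 vs H267: 4
  H166 vs H83: 4
  H166 vs H283: 5
  H19 vs H267: 3
  H19 vs H83: 5
  H19 vs H283: 4
  H267 vs H83: 6
  H267 vs H283: 4
  H83 vs H283: 9
The largest is 9, between H83 and H283.

9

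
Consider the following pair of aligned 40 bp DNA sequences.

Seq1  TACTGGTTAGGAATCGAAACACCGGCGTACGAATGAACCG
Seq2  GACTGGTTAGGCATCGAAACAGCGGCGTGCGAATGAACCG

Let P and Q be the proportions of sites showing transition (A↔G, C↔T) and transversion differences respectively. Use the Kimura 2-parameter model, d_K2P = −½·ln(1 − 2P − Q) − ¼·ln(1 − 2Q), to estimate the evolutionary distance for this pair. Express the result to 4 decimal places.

0.1074

Mismatches occur at site 1 (T↔G, transversion), site 12 (A↔C, transversion), site 22 (C↔G, transversion), site 29 (A↔G, transition).
Of the 4 differences, 1 transition and 3 transversions over 40 sites: P = 1/40 = 0.025000, Q = 3/40 = 0.075000.
d = −0.5·ln(0.875000) − 0.25·ln(0.850000) = −0.5·(-0.133531) − 0.25·(-0.162519) = 0.1074.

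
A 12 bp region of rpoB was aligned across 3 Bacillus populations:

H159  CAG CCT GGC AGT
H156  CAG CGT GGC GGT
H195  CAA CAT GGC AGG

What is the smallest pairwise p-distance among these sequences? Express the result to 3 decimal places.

Pairwise Hamming distances:
  H159 vs H156: 2
  H159 vs H195: 3
  H156 vs H195: 4
The smallest is 2 mismatches, between H159 and H156; p = 2/12 = 0.167.

0.167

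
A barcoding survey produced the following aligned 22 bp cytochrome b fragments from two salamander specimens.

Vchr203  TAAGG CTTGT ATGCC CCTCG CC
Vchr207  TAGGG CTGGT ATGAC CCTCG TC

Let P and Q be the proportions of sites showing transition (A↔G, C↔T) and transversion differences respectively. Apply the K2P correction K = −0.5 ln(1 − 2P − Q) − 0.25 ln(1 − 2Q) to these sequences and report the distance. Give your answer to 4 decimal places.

The sequences differ at positions 3 (A/G, transition), 8 (T/G, transversion), 14 (C/A, transversion), 21 (C/T, transition).
Of the 4 differences, 2 transitions and 2 transversions over 22 sites: P = 2/22 = 0.090909, Q = 2/22 = 0.090909.
d = −0.5·ln(0.727273) − 0.25·ln(0.818182) = −0.5·(-0.318453) − 0.25·(-0.200670) = 0.2094.

0.2094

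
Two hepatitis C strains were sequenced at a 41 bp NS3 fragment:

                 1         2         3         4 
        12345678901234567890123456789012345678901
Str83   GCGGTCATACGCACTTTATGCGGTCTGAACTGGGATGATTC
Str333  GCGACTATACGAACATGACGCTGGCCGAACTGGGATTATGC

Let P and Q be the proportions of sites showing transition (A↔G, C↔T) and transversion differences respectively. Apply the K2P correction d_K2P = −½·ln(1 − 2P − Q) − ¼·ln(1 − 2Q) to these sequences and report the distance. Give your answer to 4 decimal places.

0.3722

Differing sites — 4:G/A (Ti); 5:T/C (Ti); 6:C/T (Ti); 12:C/A (Tv); 15:T/A (Tv); 17:T/G (Tv); 19:T/C (Ti); 22:G/T (Tv); 24:T/G (Tv); 26:T/C (Ti); 37:G/T (Tv); 40:T/G (Tv).
Of the 12 differences, 5 transitions and 7 transversions over 41 sites: P = 5/41 = 0.121951, Q = 7/41 = 0.170732.
d = −0.5·ln(0.585366) − 0.25·ln(0.658536) = −0.5·(-0.535518) − 0.25·(-0.417736) = 0.3722.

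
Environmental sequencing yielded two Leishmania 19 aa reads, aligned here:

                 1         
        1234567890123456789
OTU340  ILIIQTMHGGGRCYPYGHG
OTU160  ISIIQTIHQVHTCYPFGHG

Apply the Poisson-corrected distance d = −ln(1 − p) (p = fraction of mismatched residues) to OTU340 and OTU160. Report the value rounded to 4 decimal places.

The sequences differ at positions 2 (L/S), 7 (M/I), 9 (G/Q), 10 (G/V), 11 (G/H), 12 (R/T), 16 (Y/F).
p = 7/19 = 0.368421.
d = −ln(1 − 0.368421) = −ln(0.631579) = 0.4595.

0.4595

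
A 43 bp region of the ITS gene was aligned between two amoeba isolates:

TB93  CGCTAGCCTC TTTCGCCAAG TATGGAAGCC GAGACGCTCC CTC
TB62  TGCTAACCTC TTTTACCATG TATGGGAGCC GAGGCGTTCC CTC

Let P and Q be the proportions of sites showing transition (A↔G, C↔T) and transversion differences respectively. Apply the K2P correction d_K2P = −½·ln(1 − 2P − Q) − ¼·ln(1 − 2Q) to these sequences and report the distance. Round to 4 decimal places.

The sequences differ at positions 1 (C/T, transition), 6 (G/A, transition), 14 (C/T, transition), 15 (G/A, transition), 19 (A/T, transversion), 26 (A/G, transition), 34 (A/G, transition), 37 (C/T, transition).
Of the 8 differences, 7 transitions and 1 transversion over 43 sites: P = 7/43 = 0.162791, Q = 1/43 = 0.023256.
d = −0.5·ln(0.651162) − 0.25·ln(0.953488) = −0.5·(-0.428997) − 0.25·(-0.047628) = 0.2264.

0.2264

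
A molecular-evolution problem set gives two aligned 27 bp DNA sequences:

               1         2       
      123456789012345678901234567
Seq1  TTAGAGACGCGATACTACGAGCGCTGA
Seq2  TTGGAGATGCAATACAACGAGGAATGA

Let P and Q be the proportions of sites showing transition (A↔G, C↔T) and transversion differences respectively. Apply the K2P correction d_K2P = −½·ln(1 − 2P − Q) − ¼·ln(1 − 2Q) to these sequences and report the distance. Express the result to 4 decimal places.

Differing sites — 3:A/G (Ti); 8:C/T (Ti); 11:G/A (Ti); 16:T/A (Tv); 22:C/G (Tv); 23:G/A (Ti); 24:C/A (Tv).
Of the 7 differences, 4 transitions and 3 transversions over 27 sites: P = 4/27 = 0.148148, Q = 3/27 = 0.111111.
d = −0.5·ln(0.592593) − 0.25·ln(0.777778) = −0.5·(-0.523247) − 0.25·(-0.251314) = 0.3245.

0.3245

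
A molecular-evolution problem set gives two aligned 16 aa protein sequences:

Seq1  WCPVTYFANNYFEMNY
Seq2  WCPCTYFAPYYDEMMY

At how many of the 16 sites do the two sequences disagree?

Mismatches occur at site 4 (V↔C), site 9 (N↔P), site 10 (N↔Y), site 12 (F↔D), site 15 (N↔M).
That gives 5 mismatches out of 16 aligned sites, so the Hamming distance is 5.

5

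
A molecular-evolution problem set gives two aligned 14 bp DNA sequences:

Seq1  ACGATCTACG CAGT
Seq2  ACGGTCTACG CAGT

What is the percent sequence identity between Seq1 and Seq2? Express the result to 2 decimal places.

92.86%

Differing sites — 4:A/G.
13 of the 14 sites match, so the percent identity is 13/14 × 100 = 92.86%.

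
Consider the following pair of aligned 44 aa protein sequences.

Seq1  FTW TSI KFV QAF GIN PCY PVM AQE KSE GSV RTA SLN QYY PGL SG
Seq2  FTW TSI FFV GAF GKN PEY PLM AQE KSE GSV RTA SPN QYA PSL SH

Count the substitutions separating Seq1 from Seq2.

9

Differing sites — 7:K/F; 10:Q/G; 14:I/K; 17:C/E; 20:V/L; 35:L/P; 39:Y/A; 41:G/S; 44:G/H.
That gives 9 mismatches out of 44 aligned sites, so the Hamming distance is 9.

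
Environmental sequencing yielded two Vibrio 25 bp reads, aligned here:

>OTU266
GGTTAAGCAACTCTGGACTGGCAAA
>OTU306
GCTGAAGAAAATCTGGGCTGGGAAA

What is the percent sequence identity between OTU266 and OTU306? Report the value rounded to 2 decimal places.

The sequences differ at positions 2 (G/C), 4 (T/G), 8 (C/A), 11 (C/A), 17 (A/G), 22 (C/G).
19 of the 25 sites match, so the percent identity is 19/25 × 100 = 76.00%.

76.00%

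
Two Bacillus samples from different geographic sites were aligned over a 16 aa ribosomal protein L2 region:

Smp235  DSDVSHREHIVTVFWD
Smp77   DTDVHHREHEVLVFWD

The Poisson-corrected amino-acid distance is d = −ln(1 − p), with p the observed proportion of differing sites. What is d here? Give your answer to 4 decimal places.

0.2877

Differing sites — 2:S/T; 5:S/H; 10:I/E; 12:T/L.
p = 4/16 = 0.250000.
d = −ln(1 − 0.250000) = −ln(0.750000) = 0.2877.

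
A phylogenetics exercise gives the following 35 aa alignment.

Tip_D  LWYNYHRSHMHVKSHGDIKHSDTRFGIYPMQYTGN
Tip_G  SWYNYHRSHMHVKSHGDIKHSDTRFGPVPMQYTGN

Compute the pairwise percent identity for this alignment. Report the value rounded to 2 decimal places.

Differing sites — 1:L/S; 27:I/P; 28:Y/V.
32 of the 35 sites match, so the percent identity is 32/35 × 100 = 91.43%.

91.43%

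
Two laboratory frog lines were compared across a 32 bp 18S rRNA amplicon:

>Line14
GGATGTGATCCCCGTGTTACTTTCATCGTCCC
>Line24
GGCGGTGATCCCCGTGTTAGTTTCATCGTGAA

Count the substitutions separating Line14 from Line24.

Differing sites — 3:A/C; 4:T/G; 20:C/G; 30:C/G; 31:C/A; 32:C/A.
That gives 6 mismatches out of 32 aligned sites, so the Hamming distance is 6.

6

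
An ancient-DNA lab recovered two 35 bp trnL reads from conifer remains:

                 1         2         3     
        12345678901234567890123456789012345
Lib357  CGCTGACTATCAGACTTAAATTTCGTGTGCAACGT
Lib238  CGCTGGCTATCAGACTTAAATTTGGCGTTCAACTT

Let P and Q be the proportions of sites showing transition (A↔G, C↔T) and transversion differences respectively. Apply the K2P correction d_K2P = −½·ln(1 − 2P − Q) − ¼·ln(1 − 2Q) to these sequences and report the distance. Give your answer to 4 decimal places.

0.1586

Differing sites — 6:A/G (Ti); 24:C/G (Tv); 26:T/C (Ti); 29:G/T (Tv); 34:G/T (Tv).
Of the 5 differences, 2 transitions and 3 transversions over 35 sites: P = 2/35 = 0.057143, Q = 3/35 = 0.085714.
d = −0.5·ln(0.800000) − 0.25·ln(0.828572) = −0.5·(-0.223144) − 0.25·(-0.188052) = 0.1586.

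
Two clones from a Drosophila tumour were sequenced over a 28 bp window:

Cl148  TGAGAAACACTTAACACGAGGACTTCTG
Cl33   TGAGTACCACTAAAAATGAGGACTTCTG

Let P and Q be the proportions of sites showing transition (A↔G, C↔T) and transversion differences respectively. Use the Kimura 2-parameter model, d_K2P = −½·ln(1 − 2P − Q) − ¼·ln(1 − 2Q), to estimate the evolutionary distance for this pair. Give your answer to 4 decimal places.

0.2047

Differing sites — 5:A/T (Tv); 7:A/C (Tv); 12:T/A (Tv); 15:C/A (Tv); 17:C/T (Ti).
Of the 5 differences, 1 transition and 4 transversions over 28 sites: P = 1/28 = 0.035714, Q = 4/28 = 0.142857.
d = −0.5·ln(0.785715) − 0.25·ln(0.714286) = −0.5·(-0.241161) − 0.25·(-0.336472) = 0.2047.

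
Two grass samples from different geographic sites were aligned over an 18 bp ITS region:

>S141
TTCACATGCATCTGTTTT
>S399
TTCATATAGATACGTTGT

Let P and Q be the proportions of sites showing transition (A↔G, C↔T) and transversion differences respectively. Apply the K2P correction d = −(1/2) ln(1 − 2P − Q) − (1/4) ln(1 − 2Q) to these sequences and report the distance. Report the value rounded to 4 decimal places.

0.4479

The sequences differ at positions 5 (C/T, transition), 8 (G/A, transition), 9 (C/G, transversion), 12 (C/A, transversion), 13 (T/C, transition), 17 (T/G, transversion).
Of the 6 differences, 3 transitions and 3 transversions over 18 sites: P = 3/18 = 0.166667, Q = 3/18 = 0.166667.
d = −0.5·ln(0.499999) − 0.25·ln(0.666666) = −0.5·(-0.693149) − 0.25·(-0.405466) = 0.4479.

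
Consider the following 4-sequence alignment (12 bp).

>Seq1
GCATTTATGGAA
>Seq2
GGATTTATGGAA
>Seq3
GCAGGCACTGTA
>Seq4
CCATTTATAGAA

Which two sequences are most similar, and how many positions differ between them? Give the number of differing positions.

1

Pairwise Hamming distances:
  Seq1 vs Seq2: 1
  Seq1 vs Seq3: 6
  Seq1 vs Seq4: 2
  Seq2 vs Seq3: 7
  Seq2 vs Seq4: 3
  Seq3 vs Seq4: 7
The smallest is 1, between Seq1 and Seq2.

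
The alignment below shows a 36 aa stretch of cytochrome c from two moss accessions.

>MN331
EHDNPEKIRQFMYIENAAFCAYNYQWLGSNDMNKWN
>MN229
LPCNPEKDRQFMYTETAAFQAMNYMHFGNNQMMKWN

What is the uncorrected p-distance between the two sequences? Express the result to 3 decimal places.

Differing sites — 1:E/L; 2:H/P; 3:D/C; 8:I/D; 14:I/T; 16:N/T; 20:C/Q; 22:Y/M; 25:Q/M; 26:W/H; 27:L/F; 29:S/N; 31:D/Q; 33:N/M.
There are 14 differences over 36 sites, so p = 14/36 = 0.389.

0.389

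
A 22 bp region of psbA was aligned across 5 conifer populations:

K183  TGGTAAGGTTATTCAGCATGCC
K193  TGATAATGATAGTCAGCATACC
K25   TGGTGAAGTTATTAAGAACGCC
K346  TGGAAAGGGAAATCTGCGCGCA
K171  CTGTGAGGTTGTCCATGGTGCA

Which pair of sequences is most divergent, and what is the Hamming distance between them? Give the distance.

14

Pairwise Hamming distances:
  K183 vs K193: 5
  K183 vs K25: 5
  K183 vs K346: 8
  K183 vs K171: 9
  K193 vs K25: 9
  K193 vs K346: 11
  K193 vs K171: 14
  K25 vs K346: 11
  K25 vs K171: 11
  K346 vs K171: 13
The largest is 14, between K193 and K171.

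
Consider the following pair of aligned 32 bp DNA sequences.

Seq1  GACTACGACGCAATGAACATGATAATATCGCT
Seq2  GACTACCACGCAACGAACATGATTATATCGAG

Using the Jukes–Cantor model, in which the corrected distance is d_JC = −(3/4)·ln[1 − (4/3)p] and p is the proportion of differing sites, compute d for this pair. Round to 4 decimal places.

Differing sites — 7:G/C; 14:T/C; 24:A/T; 31:C/A; 32:T/G.
p = 5/32 = 0.156250.
d = −0.75 · ln(1 − (4/3)·0.156250) = −0.75 · ln(0.791667) = −0.75 · (-0.233614) = 0.1752.

0.1752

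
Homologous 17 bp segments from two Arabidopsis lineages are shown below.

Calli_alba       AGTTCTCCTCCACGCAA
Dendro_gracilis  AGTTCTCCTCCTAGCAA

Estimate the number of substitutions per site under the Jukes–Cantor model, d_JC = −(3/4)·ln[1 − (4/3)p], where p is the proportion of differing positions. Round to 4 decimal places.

Differing sites — 12:A/T; 13:C/A.
p = 2/17 = 0.117647.
d = −0.75 · ln(1 − (4/3)·0.117647) = −0.75 · ln(0.843137) = −0.75 · (-0.170626) = 0.1280.

0.1280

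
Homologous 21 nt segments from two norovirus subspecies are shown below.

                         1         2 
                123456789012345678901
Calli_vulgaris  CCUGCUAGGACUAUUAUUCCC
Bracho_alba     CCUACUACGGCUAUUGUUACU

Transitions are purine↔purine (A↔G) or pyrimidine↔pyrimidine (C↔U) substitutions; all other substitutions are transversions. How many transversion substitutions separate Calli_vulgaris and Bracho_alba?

2

Mismatches occur at site 4 (G/A, transition), site 8 (G/C, transversion), site 10 (A/G, transition), site 16 (A/G, transition), site 19 (C/A, transversion), site 21 (C/U, transition).
Of the 6 differences, 4 transitions and 2 transversions, so the answer is 2.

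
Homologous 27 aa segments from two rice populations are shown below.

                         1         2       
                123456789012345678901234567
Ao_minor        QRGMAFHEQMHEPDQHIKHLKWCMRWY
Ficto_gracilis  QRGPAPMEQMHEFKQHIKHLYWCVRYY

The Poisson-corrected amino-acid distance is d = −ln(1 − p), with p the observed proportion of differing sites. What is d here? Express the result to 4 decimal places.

0.3514

Differing sites — 4:M/P; 6:F/P; 7:H/M; 13:P/F; 14:D/K; 21:K/Y; 24:M/V; 26:W/Y.
p = 8/27 = 0.296296.
d = −ln(1 − 0.296296) = −ln(0.703704) = 0.3514.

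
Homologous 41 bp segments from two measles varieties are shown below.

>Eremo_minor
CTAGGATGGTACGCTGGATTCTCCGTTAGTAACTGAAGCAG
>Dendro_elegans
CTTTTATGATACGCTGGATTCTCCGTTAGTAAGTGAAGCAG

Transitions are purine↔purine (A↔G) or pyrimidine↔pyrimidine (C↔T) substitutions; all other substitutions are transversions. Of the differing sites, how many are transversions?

4

The sequences differ at positions 3 (A/T, transversion), 4 (G/T, transversion), 5 (G/T, transversion), 9 (G/A, transition), 33 (C/G, transversion).
Of the 5 differences, 1 transition and 4 transversions, so the answer is 4.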